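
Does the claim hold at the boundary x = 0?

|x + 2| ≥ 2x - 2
x = 0: LHS = |0 + 2| = |2| = 2, RHS = 2·0 - 2 = -2; 2 ≥ -2 — holds

The relation is satisfied at x = 0.

Answer: Yes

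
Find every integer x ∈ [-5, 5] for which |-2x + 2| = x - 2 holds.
Over all integers in [-5, 5], LHS − RHS is always positive; it is smallest at x = 1, where it equals 1:
x = 1: LHS = |-2·1 + 2| = |0| = 0, RHS = 1 - 2 = -1; 0 = -1 — FAILS
At the ends of the range:
x = -5: LHS = |-2·(-5) + 2| = |12| = 12, RHS = (-5) - 2 = -7; 12 = -7 — FAILS
x = 5: LHS = |-2·5 + 2| = |-8| = 8, RHS = 5 - 2 = 3; 8 = 3 — FAILS
Hence LHS − RHS is never 0, i.e. the two sides are never equal, so the claimed relation (=) fails for every integer in [-5, 5].

Answer: None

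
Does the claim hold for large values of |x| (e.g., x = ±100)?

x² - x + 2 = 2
x = 100: LHS = 100² - 100 + 2 = 9902; 9902 = 2 — FAILS
x = -100: LHS = (-100)² - (-100) + 2 = 10102; 10102 = 2 — FAILS

Answer: No, fails for both x = 100 and x = -100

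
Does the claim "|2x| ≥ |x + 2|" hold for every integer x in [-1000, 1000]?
The claim fails at x = 0:
x = 0: LHS = |2·0| = |0| = 0, RHS = |0 + 2| = |2| = 2; 0 ≥ 2 — FAILS

Because a single integer refutes it, the statement is false.

Answer: False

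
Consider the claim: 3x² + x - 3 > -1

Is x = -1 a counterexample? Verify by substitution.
Substitute x = -1 into the relation:
x = -1: LHS = 3·(-1)² + (-1) - 3 = -1; -1 > -1 — FAILS

Since the claim fails at x = -1, this value is a counterexample.

Answer: Yes, x = -1 is a counterexample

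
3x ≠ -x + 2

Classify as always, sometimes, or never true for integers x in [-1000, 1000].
Track d = LHS − RHS over the integers in [-1000, 1000]. Equality would need d = 0, but d changes sign only between consecutive integers, jumping over 0:
x = 0: LHS = 3·0 = 0, RHS = -0 + 2 = 2; 0 ≠ 2 — holds  (d = -2)
x = 1: LHS = 3·1 = 3, RHS = -1 + 2 = 1; 3 ≠ 1 — holds  (d = 2)
Away from these crossings d keeps a constant sign, and checking every integer in [-1000, 1000] confirms d ≠ 0 throughout. Hence the two sides are never equal, so the relation holds for every integer in [-1000, 1000].

No counterexample exists.

Answer: Always true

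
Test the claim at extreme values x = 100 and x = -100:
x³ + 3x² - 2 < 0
x = 100: LHS = 100³ + 3·100² - 2 = 1029998; 1029998 < 0 — FAILS
x = -100: LHS = (-100)³ + 3·(-100)² - 2 = -970002; -970002 < 0 — holds

Answer: Partially: fails for x = 100, holds for x = -100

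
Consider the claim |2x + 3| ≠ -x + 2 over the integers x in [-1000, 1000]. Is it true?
The claim fails at x = -5:
x = -5: LHS = |2·(-5) + 3| = |-7| = 7, RHS = -(-5) + 2 = 7; 7 ≠ 7 — FAILS

Because a single integer refutes it, the statement is false.

Answer: False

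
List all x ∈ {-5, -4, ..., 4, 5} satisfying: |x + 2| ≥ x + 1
Over all integers in [-5, 5], LHS − RHS is smallest at x = 0, where it equals 1:
x = 0: LHS = |0 + 2| = |2| = 2, RHS = 0 + 1 = 1; 2 ≥ 1 — holds
At the ends of the range:
x = -5: LHS = |(-5) + 2| = |-3| = 3, RHS = (-5) + 1 = -4; 3 ≥ -4 — holds
x = 5: LHS = |5 + 2| = |7| = 7, RHS = 5 + 1 = 6; 7 ≥ 6 — holds
Hence LHS − RHS is never negative, i.e. LHS ≥ RHS throughout, so the relation holds for every integer in [-5, 5].

Answer: All integers in [-5, 5]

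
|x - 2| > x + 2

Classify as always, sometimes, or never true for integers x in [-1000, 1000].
Holds at x = -1: LHS = |(-1) - 2| = |-3| = 3, RHS = (-1) + 2 = 1; 3 > 1 — holds
Fails at x = 0: LHS = |0 - 2| = |-2| = 2, RHS = 0 + 2 = 2; 2 > 2 — FAILS
It is satisfied by some integers in the range but not all.

Answer: Sometimes true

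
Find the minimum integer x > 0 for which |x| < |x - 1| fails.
Testing positive integers:
x = 1: LHS = |1| = 1, RHS = |1 - 1| = |0| = 0; 1 < 0 — FAILS  ← smallest positive counterexample

Answer: x = 1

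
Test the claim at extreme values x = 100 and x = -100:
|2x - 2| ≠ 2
x = 100: LHS = |2·100 - 2| = |198| = 198; 198 ≠ 2 — holds
x = -100: LHS = |2·(-100) - 2| = |-202| = 202; 202 ≠ 2 — holds

Answer: Yes, holds for both x = 100 and x = -100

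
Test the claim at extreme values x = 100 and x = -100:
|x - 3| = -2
x = 100: LHS = |100 - 3| = |97| = 97; 97 = -2 — FAILS
x = -100: LHS = |(-100) - 3| = |-103| = 103; 103 = -2 — FAILS

Answer: No, fails for both x = 100 and x = -100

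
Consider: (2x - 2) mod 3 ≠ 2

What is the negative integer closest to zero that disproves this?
Testing negative integers from -1 downward:
x = -1: LHS = (2·(-1) - 2) mod 3 = (-4) mod 3 = 2; 2 ≠ 2 — FAILS  ← closest negative counterexample to 0

Answer: x = -1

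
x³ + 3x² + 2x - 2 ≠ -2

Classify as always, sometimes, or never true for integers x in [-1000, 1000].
Holds at x = 1: LHS = 1³ + 3·1² + 2·1 - 2 = 4; 4 ≠ -2 — holds
Fails at x = 0: LHS = 0³ + 3·0² + 2·0 - 2 = -2; -2 ≠ -2 — FAILS
It is satisfied by some integers in the range but not all.

Answer: Sometimes true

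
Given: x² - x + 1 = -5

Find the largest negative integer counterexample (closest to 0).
Testing negative integers from -1 downward:
x = -1: LHS = (-1)² - (-1) + 1 = 3; 3 = -5 — FAILS  ← closest negative counterexample to 0

Answer: x = -1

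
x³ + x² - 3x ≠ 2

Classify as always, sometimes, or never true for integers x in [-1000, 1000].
Holds at x = 0: LHS = 0³ + 0² - 3·0 = 0; 0 ≠ 2 — holds
Fails at x = -2: LHS = (-2)³ + (-2)² - 3·(-2) = 2; 2 ≠ 2 — FAILS
It is satisfied by some integers in the range but not all.

Answer: Sometimes true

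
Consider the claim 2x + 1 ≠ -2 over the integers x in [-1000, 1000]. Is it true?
Track d = LHS − RHS over the integers in [-1000, 1000]. Equality would need d = 0, but d changes sign only between consecutive integers, jumping over 0:
x = -2: LHS = 2·(-2) + 1 = -3; -3 ≠ -2 — holds  (d = -1)
x = -1: LHS = 2·(-1) + 1 = -1; -1 ≠ -2 — holds  (d = 1)
Away from these crossings d keeps a constant sign, and checking every integer in [-1000, 1000] confirms d ≠ 0 throughout. Hence the two sides are never equal, so the relation holds for every integer in [-1000, 1000].

No counterexample exists.

Answer: True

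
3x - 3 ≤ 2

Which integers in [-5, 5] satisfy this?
Holds for: {-5, -4, -3, -2, -1, 0, 1}
Fails for: {2, 3, 4, 5}

Answer: {-5, -4, -3, -2, -1, 0, 1}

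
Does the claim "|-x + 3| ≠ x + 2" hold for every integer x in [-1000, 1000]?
Track d = LHS − RHS over the integers in [-1000, 1000]. Equality would need d = 0, but d changes sign only between consecutive integers, jumping over 0:
x = 0: LHS = |-0 + 3| = |3| = 3, RHS = 0 + 2 = 2; 3 ≠ 2 — holds  (d = 1)
x = 1: LHS = |-1 + 3| = |2| = 2, RHS = 1 + 2 = 3; 2 ≠ 3 — holds  (d = -1)
Away from these crossings d keeps a constant sign, and checking every integer in [-1000, 1000] confirms d ≠ 0 throughout. Hence the two sides are never equal, so the relation holds for every integer in [-1000, 1000].

No counterexample exists.

Answer: True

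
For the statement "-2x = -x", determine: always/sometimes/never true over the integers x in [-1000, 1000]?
Holds at x = 0: LHS = -2·0 = 0, RHS = -0 = 0; 0 = 0 — holds
Fails at x = 1: LHS = -2·1 = -2; -2 = -1 — FAILS
It is satisfied by some integers in the range but not all.

Answer: Sometimes true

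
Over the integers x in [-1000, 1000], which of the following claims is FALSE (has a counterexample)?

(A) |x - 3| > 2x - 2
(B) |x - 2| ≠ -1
(A) x = 2: LHS = |2 - 3| = |-1| = 1, RHS = 2·2 - 2 = 2; 1 > 2 — FAILS

(B) An absolute value is never negative, so the left side is ≥ 0 for every x, while the right side is -1. Tightest case in [-1000, 1000] is x = 2:
x = 2: LHS = |2 - 2| = |0| = 0; 0 ≠ -1 — holds
Hence LHS − RHS is never 0, i.e. the two sides are never equal, so the relation holds for every integer in [-1000, 1000].

Only (A) has a counterexample.

Answer: A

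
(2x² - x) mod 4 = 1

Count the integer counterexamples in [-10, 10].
Counterexamples in [-10, 10]: {-10, -9, -8, -6, -5, -4, -2, -1, 0, 2, 3, 4, 6, 7, 8, 10}.

Counting them gives 16 values.

Answer: 16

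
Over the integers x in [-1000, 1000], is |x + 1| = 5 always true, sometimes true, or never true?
Holds at x = 4: LHS = |4 + 1| = |5| = 5; 5 = 5 — holds
Fails at x = 0: LHS = |0 + 1| = |1| = 1; 1 = 5 — FAILS
It is satisfied by some integers in the range but not all.

Answer: Sometimes true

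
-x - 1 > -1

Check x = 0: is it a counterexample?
Substitute x = 0 into the relation:
x = 0: LHS = -0 - 1 = -1; -1 > -1 — FAILS

Since the claim fails at x = 0, this value is a counterexample.

Answer: Yes, x = 0 is a counterexample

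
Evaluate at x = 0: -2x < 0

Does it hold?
x = 0: LHS = -2·0 = 0; 0 < 0 — FAILS

The relation fails at x = 0, so x = 0 is a counterexample.

Answer: No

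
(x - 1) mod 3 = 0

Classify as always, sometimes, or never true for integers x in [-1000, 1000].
Holds at x = 1: LHS = (1 - 1) mod 3 = 0 mod 3 = 0; 0 = 0 — holds
Fails at x = 0: LHS = (0 - 1) mod 3 = (-1) mod 3 = 2; 2 = 0 — FAILS
It is satisfied by some integers in the range but not all.

Answer: Sometimes true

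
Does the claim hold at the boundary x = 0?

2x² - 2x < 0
x = 0: LHS = 2·0² - 2·0 = 0; 0 < 0 — FAILS

The relation fails at x = 0, so x = 0 is a counterexample.

Answer: No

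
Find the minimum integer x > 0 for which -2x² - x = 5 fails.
Testing positive integers:
x = 1: LHS = -2·1² - 1 = -3; -3 = 5 — FAILS  ← smallest positive counterexample

Answer: x = 1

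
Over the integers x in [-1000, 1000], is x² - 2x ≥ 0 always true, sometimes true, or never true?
Holds at x = 0: LHS = 0² - 2·0 = 0; 0 ≥ 0 — holds
Fails at x = 1: LHS = 1² - 2·1 = -1; -1 ≥ 0 — FAILS
It is satisfied by some integers in the range but not all.

Answer: Sometimes true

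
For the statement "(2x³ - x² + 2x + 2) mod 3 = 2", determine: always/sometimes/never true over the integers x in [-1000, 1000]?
Holds at x = 0: LHS = (2·0³ - 0² + 2·0 + 2) mod 3 = 2 mod 3 = 2; 2 = 2 — holds
Fails at x = -1: LHS = (2·(-1)³ - (-1)² + 2·(-1) + 2) mod 3 = (-3) mod 3 = 0; 0 = 2 — FAILS
It is satisfied by some integers in the range but not all.

Answer: Sometimes true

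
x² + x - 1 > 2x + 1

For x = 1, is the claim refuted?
Substitute x = 1 into the relation:
x = 1: LHS = 1² + 1 - 1 = 1, RHS = 2·1 + 1 = 3; 1 > 3 — FAILS

Since the claim fails at x = 1, this value is a counterexample.

Answer: Yes, x = 1 is a counterexample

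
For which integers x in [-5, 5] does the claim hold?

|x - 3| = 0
Holds for: {3}
Fails for: {-5, -4, -3, -2, -1, 0, 1, 2, 4, 5}

Answer: {3}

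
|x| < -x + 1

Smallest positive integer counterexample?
Testing positive integers:
x = 1: LHS = |1| = 1, RHS = -1 + 1 = 0; 1 < 0 — FAILS  ← smallest positive counterexample

Answer: x = 1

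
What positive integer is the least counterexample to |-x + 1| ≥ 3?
Testing positive integers:
x = 1: LHS = |-1 + 1| = |0| = 0; 0 ≥ 3 — FAILS  ← smallest positive counterexample

Answer: x = 1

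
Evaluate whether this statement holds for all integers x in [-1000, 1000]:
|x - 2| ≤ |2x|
The claim fails at x = 0:
x = 0: LHS = |0 - 2| = |-2| = 2, RHS = |2·0| = |0| = 0; 2 ≤ 0 — FAILS

Because a single integer refutes it, the statement is false.

Answer: False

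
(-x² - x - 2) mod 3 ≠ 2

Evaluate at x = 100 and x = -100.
x = 100: LHS = (-100² - 100 - 2) mod 3 = (-10102) mod 3 = 2; 2 ≠ 2 — FAILS
x = -100: LHS = (-(-100)² - (-100) - 2) mod 3 = (-9902) mod 3 = 1; 1 ≠ 2 — holds

Answer: Partially: fails for x = 100, holds for x = -100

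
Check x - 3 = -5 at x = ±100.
x = 100: LHS = 100 - 3 = 97; 97 = -5 — FAILS
x = -100: LHS = (-100) - 3 = -103; -103 = -5 — FAILS

Answer: No, fails for both x = 100 and x = -100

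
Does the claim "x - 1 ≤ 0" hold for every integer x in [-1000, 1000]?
The claim fails at x = 2:
x = 2: LHS = 2 - 1 = 1; 1 ≤ 0 — FAILS

Because a single integer refutes it, the statement is false.

Answer: False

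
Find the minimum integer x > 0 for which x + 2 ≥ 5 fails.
Testing positive integers:
x = 1: LHS = 1 + 2 = 3; 3 ≥ 5 — FAILS  ← smallest positive counterexample

Answer: x = 1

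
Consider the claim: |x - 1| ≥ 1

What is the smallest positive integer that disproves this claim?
Testing positive integers:
x = 1: LHS = |1 - 1| = |0| = 0; 0 ≥ 1 — FAILS  ← smallest positive counterexample

Answer: x = 1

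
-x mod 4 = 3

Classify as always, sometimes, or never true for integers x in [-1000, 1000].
Holds at x = 1: LHS = (-1) mod 4 = 3; 3 = 3 — holds
Fails at x = 0: LHS = (-0) mod 4 = 0 mod 4 = 0; 0 = 3 — FAILS
It is satisfied by some integers in the range but not all.

Answer: Sometimes true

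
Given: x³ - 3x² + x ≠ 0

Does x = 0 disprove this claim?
Substitute x = 0 into the relation:
x = 0: LHS = 0³ - 3·0² + 0 = 0; 0 ≠ 0 — FAILS

Since the claim fails at x = 0, this value is a counterexample.

Answer: Yes, x = 0 is a counterexample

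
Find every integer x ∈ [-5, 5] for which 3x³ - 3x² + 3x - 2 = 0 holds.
Track d = LHS − RHS over the integers in [-5, 5]. Equality would need d = 0, but d changes sign only between consecutive integers, jumping over 0:
x = 0: LHS = 3·0³ - 3·0² + 3·0 - 2 = -2; -2 = 0 — FAILS  (d = -2)
x = 1: LHS = 3·1³ - 3·1² + 3·1 - 2 = 1; 1 = 0 — FAILS  (d = 1)
Away from these crossings d keeps a constant sign, and checking every integer in [-5, 5] confirms d ≠ 0 throughout. Hence the two sides are never equal, so the claimed relation (=) fails for every integer in [-5, 5].

Answer: None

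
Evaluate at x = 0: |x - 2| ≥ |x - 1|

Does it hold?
x = 0: LHS = |0 - 2| = |-2| = 2, RHS = |0 - 1| = |-1| = 1; 2 ≥ 1 — holds

The relation is satisfied at x = 0.

Answer: Yes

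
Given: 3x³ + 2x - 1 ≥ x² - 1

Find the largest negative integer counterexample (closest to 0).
Testing negative integers from -1 downward:
x = -1: LHS = 3·(-1)³ + 2·(-1) - 1 = -6, RHS = (-1)² - 1 = 0; -6 ≥ 0 — FAILS  ← closest negative counterexample to 0

Answer: x = -1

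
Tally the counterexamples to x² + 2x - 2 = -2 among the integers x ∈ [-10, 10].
Counterexamples in [-10, 10]: {-10, -9, -8, -7, -6, -5, -4, -3, -1, 1, 2, 3, 4, 5, 6, 7, 8, 9, 10}.

Counting them gives 19 values.

Answer: 19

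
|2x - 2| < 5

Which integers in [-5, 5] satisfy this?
Holds for: {-1, 0, 1, 2, 3}
Fails for: {-5, -4, -3, -2, 4, 5}

Answer: {-1, 0, 1, 2, 3}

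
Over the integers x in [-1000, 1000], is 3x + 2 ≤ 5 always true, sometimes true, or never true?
Holds at x = 0: LHS = 3·0 + 2 = 2; 2 ≤ 5 — holds
Fails at x = 2: LHS = 3·2 + 2 = 8; 8 ≤ 5 — FAILS
It is satisfied by some integers in the range but not all.

Answer: Sometimes true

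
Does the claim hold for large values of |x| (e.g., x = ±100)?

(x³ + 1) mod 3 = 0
x = 100: LHS = (100³ + 1) mod 3 = 1000001 mod 3 = 2; 2 = 0 — FAILS
x = -100: LHS = ((-100)³ + 1) mod 3 = (-999999) mod 3 = 0; 0 = 0 — holds

Answer: Partially: fails for x = 100, holds for x = -100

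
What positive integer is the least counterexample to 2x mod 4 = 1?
Testing positive integers:
x = 1: LHS = (2·1) mod 4 = 2 mod 4 = 2; 2 = 1 — FAILS  ← smallest positive counterexample

Answer: x = 1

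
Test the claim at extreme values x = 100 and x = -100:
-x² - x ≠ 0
x = 100: LHS = -100² - 100 = -10100; -10100 ≠ 0 — holds
x = -100: LHS = -(-100)² - (-100) = -9900; -9900 ≠ 0 — holds

Answer: Yes, holds for both x = 100 and x = -100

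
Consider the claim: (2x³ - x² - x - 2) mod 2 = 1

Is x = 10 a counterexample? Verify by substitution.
Substitute x = 10 into the relation:
x = 10: LHS = (2·10³ - 10² - 10 - 2) mod 2 = 1888 mod 2 = 0; 0 = 1 — FAILS

Since the claim fails at x = 10, this value is a counterexample.

Answer: Yes, x = 10 is a counterexample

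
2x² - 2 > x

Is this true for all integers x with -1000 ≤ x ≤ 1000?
The claim fails at x = 0:
x = 0: LHS = 2·0² - 2 = -2; -2 > 0 — FAILS

Because a single integer refutes it, the statement is false.

Answer: False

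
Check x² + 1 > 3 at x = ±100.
x = 100: LHS = 100² + 1 = 10001; 10001 > 3 — holds
x = -100: LHS = (-100)² + 1 = 10001; 10001 > 3 — holds

Answer: Yes, holds for both x = 100 and x = -100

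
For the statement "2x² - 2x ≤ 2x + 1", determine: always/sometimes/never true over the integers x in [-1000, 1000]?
Holds at x = 0: LHS = 2·0² - 2·0 = 0, RHS = 2·0 + 1 = 1; 0 ≤ 1 — holds
Fails at x = -1: LHS = 2·(-1)² - 2·(-1) = 4, RHS = 2·(-1) + 1 = -1; 4 ≤ -1 — FAILS
It is satisfied by some integers in the range but not all.

Answer: Sometimes true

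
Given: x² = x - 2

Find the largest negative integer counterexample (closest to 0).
Testing negative integers from -1 downward:
x = -1: LHS = (-1)² = 1, RHS = (-1) - 2 = -3; 1 = -3 — FAILS  ← closest negative counterexample to 0

Answer: x = -1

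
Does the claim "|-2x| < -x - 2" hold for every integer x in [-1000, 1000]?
The claim fails at x = 0:
x = 0: LHS = |-2·0| = |0| = 0, RHS = -0 - 2 = -2; 0 < -2 — FAILS

Because a single integer refutes it, the statement is false.

Answer: False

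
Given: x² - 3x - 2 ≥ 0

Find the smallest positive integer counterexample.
Testing positive integers:
x = 1: LHS = 1² - 3·1 - 2 = -4; -4 ≥ 0 — FAILS  ← smallest positive counterexample

Answer: x = 1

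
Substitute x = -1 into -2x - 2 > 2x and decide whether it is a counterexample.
Substitute x = -1 into the relation:
x = -1: LHS = -2·(-1) - 2 = 0, RHS = 2·(-1) = -2; 0 > -2 — holds

The claim holds here, so x = -1 is not a counterexample. (A counterexample exists elsewhere, e.g. x = 0.)

Answer: No, x = -1 is not a counterexample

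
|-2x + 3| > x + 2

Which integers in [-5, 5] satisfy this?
Holds for: {-5, -4, -3, -2, -1, 0}
Fails for: {1, 2, 3, 4, 5}

Answer: {-5, -4, -3, -2, -1, 0}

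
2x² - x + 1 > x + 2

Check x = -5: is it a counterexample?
Substitute x = -5 into the relation:
x = -5: LHS = 2·(-5)² - (-5) + 1 = 56, RHS = (-5) + 2 = -3; 56 > -3 — holds

The claim holds here, so x = -5 is not a counterexample. (A counterexample exists elsewhere, e.g. x = 0.)

Answer: No, x = -5 is not a counterexample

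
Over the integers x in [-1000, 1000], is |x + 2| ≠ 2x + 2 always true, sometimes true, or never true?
Holds at x = 1: LHS = |1 + 2| = |3| = 3, RHS = 2·1 + 2 = 4; 3 ≠ 4 — holds
Fails at x = 0: LHS = |0 + 2| = |2| = 2, RHS = 2·0 + 2 = 2; 2 ≠ 2 — FAILS
It is satisfied by some integers in the range but not all.

Answer: Sometimes true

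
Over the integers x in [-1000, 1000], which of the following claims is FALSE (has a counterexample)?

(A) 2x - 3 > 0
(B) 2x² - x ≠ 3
(A) x = 0: LHS = 2·0 - 3 = -3; -3 > 0 — FAILS
(B) x = -1: LHS = 2·(-1)² - (-1) = 3; 3 ≠ 3 — FAILS

Answer: Both A and B are false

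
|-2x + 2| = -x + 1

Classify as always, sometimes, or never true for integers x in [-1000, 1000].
Holds at x = 1: LHS = |-2·1 + 2| = |0| = 0, RHS = -1 + 1 = 0; 0 = 0 — holds
Fails at x = 0: LHS = |-2·0 + 2| = |2| = 2, RHS = -0 + 1 = 1; 2 = 1 — FAILS
It is satisfied by some integers in the range but not all.

Answer: Sometimes true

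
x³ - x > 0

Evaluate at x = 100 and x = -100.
x = 100: LHS = 100³ - 100 = 999900; 999900 > 0 — holds
x = -100: LHS = (-100)³ - (-100) = -999900; -999900 > 0 — FAILS

Answer: Partially: holds for x = 100, fails for x = -100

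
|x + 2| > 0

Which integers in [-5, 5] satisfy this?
Holds for: {-5, -4, -3, -1, 0, 1, 2, 3, 4, 5}
Fails for: {-2}

Answer: {-5, -4, -3, -1, 0, 1, 2, 3, 4, 5}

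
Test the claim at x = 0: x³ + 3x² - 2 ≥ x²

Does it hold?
x = 0: LHS = 0³ + 3·0² - 2 = -2, RHS = 0² = 0; -2 ≥ 0 — FAILS

The relation fails at x = 0, so x = 0 is a counterexample.

Answer: No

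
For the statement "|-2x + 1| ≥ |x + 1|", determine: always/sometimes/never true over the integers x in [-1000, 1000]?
Holds at x = 0: LHS = |-2·0 + 1| = |1| = 1, RHS = |0 + 1| = |1| = 1; 1 ≥ 1 — holds
Fails at x = 1: LHS = |-2·1 + 1| = |-1| = 1, RHS = |1 + 1| = |2| = 2; 1 ≥ 2 — FAILS
It is satisfied by some integers in the range but not all.

Answer: Sometimes true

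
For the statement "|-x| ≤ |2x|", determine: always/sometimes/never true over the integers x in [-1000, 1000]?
Over all integers in [-1000, 1000], LHS − RHS is largest at x = 0, where it equals 0:
x = 0: LHS = |-0| = |0| = 0, RHS = |2·0| = |0| = 0; 0 ≤ 0 — holds
At the ends of the range:
x = -1000: LHS = |-(-1000)| = |1000| = 1000, RHS = |2·(-1000)| = |-2000| = 2000; 1000 ≤ 2000 — holds
x = 1000: LHS = |-1000| = 1000, RHS = |2·1000| = |2000| = 2000; 1000 ≤ 2000 — holds
Hence LHS − RHS is never positive, i.e. LHS ≤ RHS throughout, so the relation holds for every integer in [-1000, 1000].

No counterexample exists.

Answer: Always true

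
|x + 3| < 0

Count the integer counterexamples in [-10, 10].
Counterexamples in [-10, 10]: {-10, -9, -8, -7, -6, -5, -4, -3, -2, -1, 0, 1, 2, 3, 4, 5, 6, 7, 8, 9, 10}.

Counting them gives 21 values.

Answer: 21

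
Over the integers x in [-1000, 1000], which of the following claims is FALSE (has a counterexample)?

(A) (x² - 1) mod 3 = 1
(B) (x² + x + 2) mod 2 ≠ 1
(A) x = 0: LHS = (0² - 1) mod 3 = (-1) mod 3 = 2; 2 = 1 — FAILS

(B) For a polynomial with integer coefficients, its value mod 2 depends only on x mod 2, so it suffices to check one representative of each residue class, x = 0, 1:
x = 0: LHS = (0² + 0 + 2) mod 2 = 2 mod 2 = 0; 0 ≠ 1 — holds
x = 1: LHS = (1² + 1 + 2) mod 2 = 4 mod 2 = 0; 0 ≠ 1 — holds
The relation holds in every residue class, so the relation holds for every integer in [-1000, 1000].

Only (A) has a counterexample.

Answer: A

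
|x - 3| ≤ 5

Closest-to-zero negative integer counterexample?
Testing negative integers from -1 downward:
x = -1: LHS = |(-1) - 3| = |-4| = 4; 4 ≤ 5 — holds
x = -2: LHS = |(-2) - 3| = |-5| = 5; 5 ≤ 5 — holds
x = -3: LHS = |(-3) - 3| = |-6| = 6; 6 ≤ 5 — FAILS  ← closest negative counterexample to 0

Answer: x = -3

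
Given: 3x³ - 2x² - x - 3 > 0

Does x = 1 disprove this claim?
Substitute x = 1 into the relation:
x = 1: LHS = 3·1³ - 2·1² - 1 - 3 = -3; -3 > 0 — FAILS

Since the claim fails at x = 1, this value is a counterexample.

Answer: Yes, x = 1 is a counterexample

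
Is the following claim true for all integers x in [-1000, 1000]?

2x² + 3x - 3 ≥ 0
The claim fails at x = 0:
x = 0: LHS = 2·0² + 3·0 - 3 = -3; -3 ≥ 0 — FAILS

Because a single integer refutes it, the statement is false.

Answer: False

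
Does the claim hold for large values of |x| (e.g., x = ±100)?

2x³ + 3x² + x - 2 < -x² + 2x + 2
x = 100: LHS = 2·100³ + 3·100² + 100 - 2 = 2030098, RHS = -100² + 2·100 + 2 = -9798; 2030098 < -9798 — FAILS
x = -100: LHS = 2·(-100)³ + 3·(-100)² + (-100) - 2 = -1970102, RHS = -(-100)² + 2·(-100) + 2 = -10198; -1970102 < -10198 — holds

Answer: Partially: fails for x = 100, holds for x = -100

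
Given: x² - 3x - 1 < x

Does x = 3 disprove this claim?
Substitute x = 3 into the relation:
x = 3: LHS = 3² - 3·3 - 1 = -1; -1 < 3 — holds

The claim holds here, so x = 3 is not a counterexample. (A counterexample exists elsewhere, e.g. x = -1.)

Answer: No, x = 3 is not a counterexample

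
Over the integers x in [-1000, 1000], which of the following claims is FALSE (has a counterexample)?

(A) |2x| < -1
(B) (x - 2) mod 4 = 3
(A) x = 0: LHS = |2·0| = |0| = 0; 0 < -1 — FAILS
(B) x = 0: LHS = (0 - 2) mod 4 = (-2) mod 4 = 2; 2 = 3 — FAILS

Answer: Both A and B are false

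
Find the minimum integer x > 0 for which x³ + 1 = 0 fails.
Testing positive integers:
x = 1: LHS = 1³ + 1 = 2; 2 = 0 — FAILS  ← smallest positive counterexample

Answer: x = 1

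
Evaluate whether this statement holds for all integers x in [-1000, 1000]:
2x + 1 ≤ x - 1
The claim fails at x = 0:
x = 0: LHS = 2·0 + 1 = 1, RHS = 0 - 1 = -1; 1 ≤ -1 — FAILS

Because a single integer refutes it, the statement is false.

Answer: False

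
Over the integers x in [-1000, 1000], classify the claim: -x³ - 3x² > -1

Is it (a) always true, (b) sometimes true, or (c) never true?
Holds at x = 0: LHS = -0³ - 3·0² = 0; 0 > -1 — holds
Fails at x = 1: LHS = -1³ - 3·1² = -4; -4 > -1 — FAILS
It is satisfied by some integers in the range but not all.

Answer: Sometimes true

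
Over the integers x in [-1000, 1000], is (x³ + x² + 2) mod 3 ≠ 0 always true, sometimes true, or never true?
For a polynomial with integer coefficients, its value mod 3 depends only on x mod 3, so it suffices to check one representative of each residue class, x = 0, 1, 2:
x = 0: LHS = (0³ + 0² + 2) mod 3 = 2 mod 3 = 2; 2 ≠ 0 — holds
x = 1: LHS = (1³ + 1² + 2) mod 3 = 4 mod 3 = 1; 1 ≠ 0 — holds
x = 2: LHS = (2³ + 2² + 2) mod 3 = 14 mod 3 = 2; 2 ≠ 0 — holds
The relation holds in every residue class, so the relation holds for every integer in [-1000, 1000].

No counterexample exists.

Answer: Always true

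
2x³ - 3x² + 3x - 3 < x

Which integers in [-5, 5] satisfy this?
Holds for: {-5, -4, -3, -2, -1, 0, 1}
Fails for: {2, 3, 4, 5}

Answer: {-5, -4, -3, -2, -1, 0, 1}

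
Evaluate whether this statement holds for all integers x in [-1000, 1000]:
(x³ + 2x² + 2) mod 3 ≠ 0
The claim fails at x = -1:
x = -1: LHS = ((-1)³ + 2·(-1)² + 2) mod 3 = 3 mod 3 = 0; 0 ≠ 0 — FAILS

Because a single integer refutes it, the statement is false.

Answer: False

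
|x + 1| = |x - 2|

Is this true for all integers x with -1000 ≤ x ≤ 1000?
The claim fails at x = 0:
x = 0: LHS = |0 + 1| = |1| = 1, RHS = |0 - 2| = |-2| = 2; 1 = 2 — FAILS

Because a single integer refutes it, the statement is false.

Answer: False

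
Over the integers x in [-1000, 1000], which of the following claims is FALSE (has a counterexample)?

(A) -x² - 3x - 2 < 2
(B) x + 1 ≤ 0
(A) Over all integers in [-1000, 1000], LHS − RHS is largest at x = -1, where it equals -2:
x = -1: LHS = -(-1)² - 3·(-1) - 2 = 0; 0 < 2 — holds
At the ends of the range:
x = -1000: LHS = -(-1000)² - 3·(-1000) - 2 = -997002; -997002 < 2 — holds
x = 1000: LHS = -1000² - 3·1000 - 2 = -1003002; -1003002 < 2 — holds
Hence LHS − RHS is never zero or positive, i.e. LHS < RHS throughout, so the relation holds for every integer in [-1000, 1000].

(B) x = 0: LHS = 0 + 1 = 1; 1 ≤ 0 — FAILS

Only (B) has a counterexample.

Answer: B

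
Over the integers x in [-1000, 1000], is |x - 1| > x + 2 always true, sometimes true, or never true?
Holds at x = -1: LHS = |(-1) - 1| = |-2| = 2, RHS = (-1) + 2 = 1; 2 > 1 — holds
Fails at x = 0: LHS = |0 - 1| = |-1| = 1, RHS = 0 + 2 = 2; 1 > 2 — FAILS
It is satisfied by some integers in the range but not all.

Answer: Sometimes true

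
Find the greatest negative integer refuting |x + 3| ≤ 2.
Testing negative integers from -1 downward:
x = -1: LHS = |(-1) + 3| = |2| = 2; 2 ≤ 2 — holds
x = -2: LHS = |(-2) + 3| = |1| = 1; 1 ≤ 2 — holds
x = -3: LHS = |(-3) + 3| = |0| = 0; 0 ≤ 2 — holds
x = -4: LHS = |(-4) + 3| = |-1| = 1; 1 ≤ 2 — holds
x = -5: LHS = |(-5) + 3| = |-2| = 2; 2 ≤ 2 — holds
x = -6: LHS = |(-6) + 3| = |-3| = 3; 3 ≤ 2 — FAILS  ← closest negative counterexample to 0

Answer: x = -6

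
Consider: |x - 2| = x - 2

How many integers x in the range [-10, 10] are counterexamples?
Counterexamples in [-10, 10]: {-10, -9, -8, -7, -6, -5, -4, -3, -2, -1, 0, 1}.

Counting them gives 12 values.

Answer: 12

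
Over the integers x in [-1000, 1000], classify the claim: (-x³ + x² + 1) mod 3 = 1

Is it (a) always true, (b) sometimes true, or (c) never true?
Holds at x = 0: LHS = (-0³ + 0² + 1) mod 3 = 1 mod 3 = 1; 1 = 1 — holds
Fails at x = -1: LHS = (-(-1)³ + (-1)² + 1) mod 3 = 3 mod 3 = 0; 0 = 1 — FAILS
It is satisfied by some integers in the range but not all.

Answer: Sometimes true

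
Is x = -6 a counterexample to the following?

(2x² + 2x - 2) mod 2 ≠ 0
Substitute x = -6 into the relation:
x = -6: LHS = (2·(-6)² + 2·(-6) - 2) mod 2 = 58 mod 2 = 0; 0 ≠ 0 — FAILS

Since the claim fails at x = -6, this value is a counterexample.

Answer: Yes, x = -6 is a counterexample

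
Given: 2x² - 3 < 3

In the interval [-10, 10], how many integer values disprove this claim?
Counterexamples in [-10, 10]: {-10, -9, -8, -7, -6, -5, -4, -3, -2, 2, 3, 4, 5, 6, 7, 8, 9, 10}.

Counting them gives 18 values.

Answer: 18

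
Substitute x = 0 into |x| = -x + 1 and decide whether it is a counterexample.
Substitute x = 0 into the relation:
x = 0: LHS = |0| = 0, RHS = -0 + 1 = 1; 0 = 1 — FAILS

Since the claim fails at x = 0, this value is a counterexample.

Answer: Yes, x = 0 is a counterexample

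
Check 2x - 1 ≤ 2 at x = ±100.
x = 100: LHS = 2·100 - 1 = 199; 199 ≤ 2 — FAILS
x = -100: LHS = 2·(-100) - 1 = -201; -201 ≤ 2 — holds

Answer: Partially: fails for x = 100, holds for x = -100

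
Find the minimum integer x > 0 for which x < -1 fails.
Testing positive integers:
x = 1: 1 < -1 — FAILS  ← smallest positive counterexample

Answer: x = 1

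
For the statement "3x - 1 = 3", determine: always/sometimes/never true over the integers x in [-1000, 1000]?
Track d = LHS − RHS over the integers in [-1000, 1000]. Equality would need d = 0, but d changes sign only between consecutive integers, jumping over 0:
x = 1: LHS = 3·1 - 1 = 2; 2 = 3 — FAILS  (d = -1)
x = 2: LHS = 3·2 - 1 = 5; 5 = 3 — FAILS  (d = 2)
Away from these crossings d keeps a constant sign, and checking every integer in [-1000, 1000] confirms d ≠ 0 throughout. Hence the two sides are never equal, so the claimed relation (=) fails for every integer in [-1000, 1000].

No integer in the range satisfies it.

Answer: Never true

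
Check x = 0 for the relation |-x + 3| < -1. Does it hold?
x = 0: LHS = |-0 + 3| = |3| = 3; 3 < -1 — FAILS

The relation fails at x = 0, so x = 0 is a counterexample.

Answer: No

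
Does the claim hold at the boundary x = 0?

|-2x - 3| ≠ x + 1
x = 0: LHS = |-2·0 - 3| = |-3| = 3, RHS = 0 + 1 = 1; 3 ≠ 1 — holds

The relation is satisfied at x = 0.

Answer: Yes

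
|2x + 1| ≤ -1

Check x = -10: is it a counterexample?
Substitute x = -10 into the relation:
x = -10: LHS = |2·(-10) + 1| = |-19| = 19; 19 ≤ -1 — FAILS

Since the claim fails at x = -10, this value is a counterexample.

Answer: Yes, x = -10 is a counterexample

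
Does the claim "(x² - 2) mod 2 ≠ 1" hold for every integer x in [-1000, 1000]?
The claim fails at x = 1:
x = 1: LHS = (1² - 2) mod 2 = (-1) mod 2 = 1; 1 ≠ 1 — FAILS

Because a single integer refutes it, the statement is false.

Answer: False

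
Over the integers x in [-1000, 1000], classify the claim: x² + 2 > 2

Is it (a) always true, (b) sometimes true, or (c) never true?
Holds at x = 1: LHS = 1² + 2 = 3; 3 > 2 — holds
Fails at x = 0: LHS = 0² + 2 = 2; 2 > 2 — FAILS
It is satisfied by some integers in the range but not all.

Answer: Sometimes true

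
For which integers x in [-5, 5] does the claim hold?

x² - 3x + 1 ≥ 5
Holds for: {-5, -4, -3, -2, -1, 4, 5}
Fails for: {0, 1, 2, 3}

Answer: {-5, -4, -3, -2, -1, 4, 5}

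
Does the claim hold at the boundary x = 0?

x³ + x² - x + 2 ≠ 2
x = 0: LHS = 0³ + 0² - 0 + 2 = 2; 2 ≠ 2 — FAILS

The relation fails at x = 0, so x = 0 is a counterexample.

Answer: No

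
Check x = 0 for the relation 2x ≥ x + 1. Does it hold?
x = 0: LHS = 2·0 = 0, RHS = 0 + 1 = 1; 0 ≥ 1 — FAILS

The relation fails at x = 0, so x = 0 is a counterexample.

Answer: No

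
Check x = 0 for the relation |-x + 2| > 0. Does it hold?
x = 0: LHS = |-0 + 2| = |2| = 2; 2 > 0 — holds

The relation is satisfied at x = 0.

Answer: Yes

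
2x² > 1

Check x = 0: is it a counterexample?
Substitute x = 0 into the relation:
x = 0: LHS = 2·0² = 0; 0 > 1 — FAILS

Since the claim fails at x = 0, this value is a counterexample.

Answer: Yes, x = 0 is a counterexample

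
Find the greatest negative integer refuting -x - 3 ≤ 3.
Testing negative integers from -1 downward:
(x = -1 through x = -1 all satisfy the relation; showing from x = -2.)
x = -2: LHS = -(-2) - 3 = -1; -1 ≤ 3 — holds
x = -3: LHS = -(-3) - 3 = 0; 0 ≤ 3 — holds
x = -4: LHS = -(-4) - 3 = 1; 1 ≤ 3 — holds
x = -5: LHS = -(-5) - 3 = 2; 2 ≤ 3 — holds
x = -6: LHS = -(-6) - 3 = 3; 3 ≤ 3 — holds
x = -7: LHS = -(-7) - 3 = 4; 4 ≤ 3 — FAILS  ← closest negative counterexample to 0

Answer: x = -7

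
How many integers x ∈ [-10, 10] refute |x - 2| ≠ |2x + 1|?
Counterexamples in [-10, 10]: {-3}.

Counting them gives 1 values.

Answer: 1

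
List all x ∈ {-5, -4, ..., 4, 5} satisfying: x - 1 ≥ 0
Holds for: {1, 2, 3, 4, 5}
Fails for: {-5, -4, -3, -2, -1, 0}

Answer: {1, 2, 3, 4, 5}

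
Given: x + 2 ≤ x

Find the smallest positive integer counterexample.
Testing positive integers:
x = 1: LHS = 1 + 2 = 3; 3 ≤ 1 — FAILS  ← smallest positive counterexample

Answer: x = 1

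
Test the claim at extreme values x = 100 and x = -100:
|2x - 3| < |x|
x = 100: LHS = |2·100 - 3| = |197| = 197, RHS = |100| = 100; 197 < 100 — FAILS
x = -100: LHS = |2·(-100) - 3| = |-203| = 203, RHS = |-100| = 100; 203 < 100 — FAILS

Answer: No, fails for both x = 100 and x = -100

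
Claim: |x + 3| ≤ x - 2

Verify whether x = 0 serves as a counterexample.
Substitute x = 0 into the relation:
x = 0: LHS = |0 + 3| = |3| = 3, RHS = 0 - 2 = -2; 3 ≤ -2 — FAILS

Since the claim fails at x = 0, this value is a counterexample.

Answer: Yes, x = 0 is a counterexample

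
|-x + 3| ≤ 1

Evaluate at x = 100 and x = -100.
x = 100: LHS = |-100 + 3| = |-97| = 97; 97 ≤ 1 — FAILS
x = -100: LHS = |-(-100) + 3| = |103| = 103; 103 ≤ 1 — FAILS

Answer: No, fails for both x = 100 and x = -100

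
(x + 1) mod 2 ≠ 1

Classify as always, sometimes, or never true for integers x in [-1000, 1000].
Holds at x = 1: LHS = (1 + 1) mod 2 = 2 mod 2 = 0; 0 ≠ 1 — holds
Fails at x = 0: LHS = (0 + 1) mod 2 = 1 mod 2 = 1; 1 ≠ 1 — FAILS
It is satisfied by some integers in the range but not all.

Answer: Sometimes true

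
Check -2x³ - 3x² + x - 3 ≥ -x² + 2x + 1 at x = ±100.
x = 100: LHS = -2·100³ - 3·100² + 100 - 3 = -2029903, RHS = -100² + 2·100 + 1 = -9799; -2029903 ≥ -9799 — FAILS
x = -100: LHS = -2·(-100)³ - 3·(-100)² + (-100) - 3 = 1969897, RHS = -(-100)² + 2·(-100) + 1 = -10199; 1969897 ≥ -10199 — holds

Answer: Partially: fails for x = 100, holds for x = -100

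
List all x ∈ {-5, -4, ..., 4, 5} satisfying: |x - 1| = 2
Holds for: {-1, 3}
Fails for: {-5, -4, -3, -2, 0, 1, 2, 4, 5}

Answer: {-1, 3}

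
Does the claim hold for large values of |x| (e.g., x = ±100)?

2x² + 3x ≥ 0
x = 100: LHS = 2·100² + 3·100 = 20300; 20300 ≥ 0 — holds
x = -100: LHS = 2·(-100)² + 3·(-100) = 19700; 19700 ≥ 0 — holds

Answer: Yes, holds for both x = 100 and x = -100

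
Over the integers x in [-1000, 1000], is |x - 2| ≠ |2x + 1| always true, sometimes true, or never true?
Holds at x = 0: LHS = |0 - 2| = |-2| = 2, RHS = |2·0 + 1| = |1| = 1; 2 ≠ 1 — holds
Fails at x = -3: LHS = |(-3) - 2| = |-5| = 5, RHS = |2·(-3) + 1| = |-5| = 5; 5 ≠ 5 — FAILS
It is satisfied by some integers in the range but not all.

Answer: Sometimes true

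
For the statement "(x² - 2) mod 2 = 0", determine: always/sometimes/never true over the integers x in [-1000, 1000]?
Holds at x = 0: LHS = (0² - 2) mod 2 = (-2) mod 2 = 0; 0 = 0 — holds
Fails at x = 1: LHS = (1² - 2) mod 2 = (-1) mod 2 = 1; 1 = 0 — FAILS
It is satisfied by some integers in the range but not all.

Answer: Sometimes true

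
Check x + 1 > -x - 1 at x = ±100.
x = 100: LHS = 100 + 1 = 101, RHS = -100 - 1 = -101; 101 > -101 — holds
x = -100: LHS = (-100) + 1 = -99, RHS = -(-100) - 1 = 99; -99 > 99 — FAILS

Answer: Partially: holds for x = 100, fails for x = -100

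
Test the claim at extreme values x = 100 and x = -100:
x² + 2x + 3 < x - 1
x = 100: LHS = 100² + 2·100 + 3 = 10203, RHS = 100 - 1 = 99; 10203 < 99 — FAILS
x = -100: LHS = (-100)² + 2·(-100) + 3 = 9803, RHS = (-100) - 1 = -101; 9803 < -101 — FAILS

Answer: No, fails for both x = 100 and x = -100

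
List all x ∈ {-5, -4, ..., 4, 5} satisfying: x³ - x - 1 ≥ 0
Holds for: {2, 3, 4, 5}
Fails for: {-5, -4, -3, -2, -1, 0, 1}

Answer: {2, 3, 4, 5}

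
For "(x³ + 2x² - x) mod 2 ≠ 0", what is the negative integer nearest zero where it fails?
Testing negative integers from -1 downward:
x = -1: LHS = ((-1)³ + 2·(-1)² - (-1)) mod 2 = 2 mod 2 = 0; 0 ≠ 0 — FAILS  ← closest negative counterexample to 0

Answer: x = -1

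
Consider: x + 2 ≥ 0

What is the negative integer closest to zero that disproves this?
Testing negative integers from -1 downward:
x = -1: LHS = (-1) + 2 = 1; 1 ≥ 0 — holds
x = -2: LHS = (-2) + 2 = 0; 0 ≥ 0 — holds
x = -3: LHS = (-3) + 2 = -1; -1 ≥ 0 — FAILS  ← closest negative counterexample to 0

Answer: x = -3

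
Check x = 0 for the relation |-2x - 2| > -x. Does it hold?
x = 0: LHS = |-2·0 - 2| = |-2| = 2, RHS = -0 = 0; 2 > 0 — holds

The relation is satisfied at x = 0.

Answer: Yes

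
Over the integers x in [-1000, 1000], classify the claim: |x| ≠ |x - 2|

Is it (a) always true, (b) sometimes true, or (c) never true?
Holds at x = 0: LHS = |0| = 0, RHS = |0 - 2| = |-2| = 2; 0 ≠ 2 — holds
Fails at x = 1: LHS = |1| = 1, RHS = |1 - 2| = |-1| = 1; 1 ≠ 1 — FAILS
It is satisfied by some integers in the range but not all.

Answer: Sometimes true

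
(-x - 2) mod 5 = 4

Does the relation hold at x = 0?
x = 0: LHS = (-0 - 2) mod 5 = (-2) mod 5 = 3; 3 = 4 — FAILS

The relation fails at x = 0, so x = 0 is a counterexample.

Answer: No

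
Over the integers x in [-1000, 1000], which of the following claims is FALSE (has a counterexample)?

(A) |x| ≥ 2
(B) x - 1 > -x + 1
(A) x = 0: LHS = |0| = 0; 0 ≥ 2 — FAILS
(B) x = 0: LHS = 0 - 1 = -1, RHS = -0 + 1 = 1; -1 > 1 — FAILS

Answer: Both A and B are false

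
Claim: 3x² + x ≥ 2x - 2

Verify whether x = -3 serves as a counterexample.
Substitute x = -3 into the relation:
x = -3: LHS = 3·(-3)² + (-3) = 24, RHS = 2·(-3) - 2 = -8; 24 ≥ -8 — holds

The relation holds at x = -3, so it is not a counterexample.

Answer: No, x = -3 is not a counterexample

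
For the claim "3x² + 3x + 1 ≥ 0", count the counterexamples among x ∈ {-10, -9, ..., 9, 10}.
Over all integers in [-10, 10], LHS − RHS is smallest at x = 0, where it equals 1:
x = 0: LHS = 3·0² + 3·0 + 1 = 1; 1 ≥ 0 — holds
At the ends of the range:
x = -10: LHS = 3·(-10)² + 3·(-10) + 1 = 271; 271 ≥ 0 — holds
x = 10: LHS = 3·10² + 3·10 + 1 = 331; 331 ≥ 0 — holds
Hence LHS − RHS is never negative, i.e. LHS ≥ RHS throughout, so the relation holds for every integer in [-10, 10].

No counterexample appears in that range.

Answer: 0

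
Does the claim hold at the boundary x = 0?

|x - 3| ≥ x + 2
x = 0: LHS = |0 - 3| = |-3| = 3, RHS = 0 + 2 = 2; 3 ≥ 2 — holds

The relation is satisfied at x = 0.

Answer: Yes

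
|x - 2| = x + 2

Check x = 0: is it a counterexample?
Substitute x = 0 into the relation:
x = 0: LHS = |0 - 2| = |-2| = 2, RHS = 0 + 2 = 2; 2 = 2 — holds

The claim holds here, so x = 0 is not a counterexample. (A counterexample exists elsewhere, e.g. x = 1.)

Answer: No, x = 0 is not a counterexample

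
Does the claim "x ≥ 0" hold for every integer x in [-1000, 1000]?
The claim fails at x = -1:
x = -1: -1 ≥ 0 — FAILS

Because a single integer refutes it, the statement is false.

Answer: False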